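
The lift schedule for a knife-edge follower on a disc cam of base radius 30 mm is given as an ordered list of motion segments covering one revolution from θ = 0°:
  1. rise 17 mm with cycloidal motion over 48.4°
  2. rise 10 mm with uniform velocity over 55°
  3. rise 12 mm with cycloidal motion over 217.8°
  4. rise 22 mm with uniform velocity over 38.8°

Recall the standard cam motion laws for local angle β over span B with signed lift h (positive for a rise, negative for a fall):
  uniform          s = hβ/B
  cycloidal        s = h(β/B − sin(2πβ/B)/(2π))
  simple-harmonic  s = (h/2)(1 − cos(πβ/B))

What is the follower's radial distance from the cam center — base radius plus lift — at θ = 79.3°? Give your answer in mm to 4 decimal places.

seg 1 [0°–48.4°] cycloidal, h=17: full span → s += 17 → s = 17.0000
seg 2 [48.4°–103.4°] uniform, h=10: θ=79.3° here. β=30.9, B=55. 10·30.9/55 = 5.6182 → s = 22.6182
radial distance = base radius + s = 30 + 22.6182 = 52.6182

52.6182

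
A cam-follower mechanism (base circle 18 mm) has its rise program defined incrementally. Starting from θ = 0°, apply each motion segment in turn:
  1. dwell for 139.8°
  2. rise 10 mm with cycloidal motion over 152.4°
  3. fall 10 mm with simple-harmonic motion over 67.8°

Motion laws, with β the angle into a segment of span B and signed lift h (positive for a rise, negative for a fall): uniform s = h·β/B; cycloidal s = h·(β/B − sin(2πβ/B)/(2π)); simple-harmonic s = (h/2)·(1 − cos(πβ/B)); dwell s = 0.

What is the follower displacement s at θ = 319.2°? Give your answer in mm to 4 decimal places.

seg 1 [0°–139.8°] dwell: s stays 0.0000
seg 2 [139.8°–292.2°] cycloidal, h=10: full span → s += 10 → s = 10.0000
seg 3 [292.2°–360°] simple-harmonic, h=-10: θ=319.2° here. β=27, B=67.8. -10/2·(1 − cos(π·0.3982)) = -3.4285 → s = 6.5715

6.5715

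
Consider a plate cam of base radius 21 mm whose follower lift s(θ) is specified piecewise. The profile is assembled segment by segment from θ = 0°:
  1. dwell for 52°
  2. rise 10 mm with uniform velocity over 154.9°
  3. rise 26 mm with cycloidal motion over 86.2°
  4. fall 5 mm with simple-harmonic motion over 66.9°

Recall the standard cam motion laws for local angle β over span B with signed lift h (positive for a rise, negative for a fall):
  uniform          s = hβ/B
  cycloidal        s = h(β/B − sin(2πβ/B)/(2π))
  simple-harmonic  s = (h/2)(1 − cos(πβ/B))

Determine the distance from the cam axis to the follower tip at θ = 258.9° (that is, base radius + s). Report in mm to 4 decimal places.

seg 1 [0°–52°] dwell: s stays 0.0000
seg 2 [52°–206.9°] uniform, h=10: full span → s += 10 → s = 10.0000
seg 3 [206.9°–293.1°] cycloidal, h=26: θ=258.9° here. β=52, B=86.2. 26·(0.6032 − sin(2π·0.6032)/(2π)) = 18.1845 → s = 28.1845
radial distance = base radius + s = 21 + 28.1845 = 49.1845

49.1845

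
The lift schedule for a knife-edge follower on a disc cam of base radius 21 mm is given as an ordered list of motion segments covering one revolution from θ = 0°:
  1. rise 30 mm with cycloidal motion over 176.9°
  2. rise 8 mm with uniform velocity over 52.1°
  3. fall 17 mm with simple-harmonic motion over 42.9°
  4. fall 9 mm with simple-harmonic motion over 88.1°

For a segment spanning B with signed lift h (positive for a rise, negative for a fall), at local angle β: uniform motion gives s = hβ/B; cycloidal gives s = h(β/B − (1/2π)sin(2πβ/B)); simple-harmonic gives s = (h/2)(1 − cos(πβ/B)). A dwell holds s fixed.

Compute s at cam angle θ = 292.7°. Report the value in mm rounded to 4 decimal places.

seg 1 [0°–176.9°] cycloidal, h=30: full span → s += 30 → s = 30.0000
seg 2 [176.9°–229°] uniform, h=8: full span → s += 8 → s = 38.0000
seg 3 [229°–271.9°] simple-harmonic, h=-17: full span → s += -17 → s = 21.0000
seg 4 [271.9°–360°] simple-harmonic, h=-9: θ=292.7° here. β=20.8, B=88.1. -9/2·(1 − cos(π·0.2361)) = -1.1821 → s = 19.8179

19.8179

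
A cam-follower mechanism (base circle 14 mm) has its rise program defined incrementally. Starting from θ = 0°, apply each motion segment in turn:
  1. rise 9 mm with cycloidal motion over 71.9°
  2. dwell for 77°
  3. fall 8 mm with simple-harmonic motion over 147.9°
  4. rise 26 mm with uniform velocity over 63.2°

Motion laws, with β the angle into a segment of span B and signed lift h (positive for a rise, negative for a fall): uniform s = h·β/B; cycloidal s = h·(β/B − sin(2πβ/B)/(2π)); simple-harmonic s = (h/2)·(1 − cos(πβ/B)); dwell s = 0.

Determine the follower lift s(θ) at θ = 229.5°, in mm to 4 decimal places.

seg 1 [0°–71.9°] cycloidal, h=9: full span → s += 9 → s = 9.0000
seg 2 [71.9°–148.9°] dwell: s stays 9.0000
seg 3 [148.9°–296.8°] simple-harmonic, h=-8: θ=229.5° here. β=80.6, B=147.9. -8/2·(1 − cos(π·0.5450)) = -4.5631 → s = 4.4369

4.4369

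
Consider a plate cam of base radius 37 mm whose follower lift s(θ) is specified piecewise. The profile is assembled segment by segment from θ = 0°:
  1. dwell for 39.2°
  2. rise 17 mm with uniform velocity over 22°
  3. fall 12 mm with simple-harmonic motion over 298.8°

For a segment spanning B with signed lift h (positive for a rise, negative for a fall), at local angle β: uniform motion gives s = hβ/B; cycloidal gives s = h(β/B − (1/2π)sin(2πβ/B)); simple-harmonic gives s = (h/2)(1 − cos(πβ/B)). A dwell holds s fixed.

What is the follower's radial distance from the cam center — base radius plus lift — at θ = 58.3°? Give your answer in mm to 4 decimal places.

seg 1 [0°–39.2°] dwell: s stays 0.0000
seg 2 [39.2°–61.2°] uniform, h=17: θ=58.3° here. β=19.1, B=22. 17·19.1/22 = 14.7591 → s = 14.7591
radial distance = base radius + s = 37 + 14.7591 = 51.7591

51.7591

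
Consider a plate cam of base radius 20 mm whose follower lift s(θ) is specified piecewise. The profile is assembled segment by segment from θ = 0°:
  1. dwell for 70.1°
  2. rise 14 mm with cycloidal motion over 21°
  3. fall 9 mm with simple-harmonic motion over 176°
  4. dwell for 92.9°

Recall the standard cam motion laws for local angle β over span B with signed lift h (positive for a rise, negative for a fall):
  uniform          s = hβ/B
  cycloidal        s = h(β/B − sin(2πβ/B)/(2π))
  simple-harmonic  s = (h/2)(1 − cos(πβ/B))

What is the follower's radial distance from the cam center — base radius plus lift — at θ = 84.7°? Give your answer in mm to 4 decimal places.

seg 1 [0°–70.1°] dwell: s stays 0.0000
seg 2 [70.1°–91.1°] cycloidal, h=14: θ=84.7° here. β=14.6, B=21. 14·(0.6952 − sin(2π·0.6952)/(2π)) = 11.8309 → s = 11.8309
radial distance = base radius + s = 20 + 11.8309 = 31.8309

31.8309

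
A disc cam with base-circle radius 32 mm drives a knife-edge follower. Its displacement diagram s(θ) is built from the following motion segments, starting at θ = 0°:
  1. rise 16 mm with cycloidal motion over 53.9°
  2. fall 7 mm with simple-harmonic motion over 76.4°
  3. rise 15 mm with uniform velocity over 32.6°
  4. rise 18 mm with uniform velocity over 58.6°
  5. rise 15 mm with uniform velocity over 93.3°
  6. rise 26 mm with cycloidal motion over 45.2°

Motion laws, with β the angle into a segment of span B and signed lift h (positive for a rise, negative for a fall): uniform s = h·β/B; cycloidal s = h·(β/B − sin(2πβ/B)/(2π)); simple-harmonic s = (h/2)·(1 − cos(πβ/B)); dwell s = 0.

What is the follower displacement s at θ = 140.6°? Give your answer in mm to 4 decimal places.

seg 1 [0°–53.9°] cycloidal, h=16: full span → s += 16 → s = 16.0000
seg 2 [53.9°–130.3°] simple-harmonic, h=-7: full span → s += -7 → s = 9.0000
seg 3 [130.3°–162.9°] uniform, h=15: θ=140.6° here. β=10.3, B=32.6. 15·10.3/32.6 = 4.7393 → s = 13.7393

13.7393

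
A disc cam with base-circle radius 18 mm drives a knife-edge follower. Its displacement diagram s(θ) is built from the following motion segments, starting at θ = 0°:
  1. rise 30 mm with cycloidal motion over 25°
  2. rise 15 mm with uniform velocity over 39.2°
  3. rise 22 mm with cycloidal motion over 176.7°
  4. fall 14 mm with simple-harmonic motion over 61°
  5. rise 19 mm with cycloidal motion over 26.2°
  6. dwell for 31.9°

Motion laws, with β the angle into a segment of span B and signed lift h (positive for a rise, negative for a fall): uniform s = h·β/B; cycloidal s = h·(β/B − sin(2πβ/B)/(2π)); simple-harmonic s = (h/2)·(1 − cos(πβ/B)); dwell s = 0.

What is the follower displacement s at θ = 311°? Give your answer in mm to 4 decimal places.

seg 1 [0°–25°] cycloidal, h=30: full span → s += 30 → s = 30.0000
seg 2 [25°–64.2°] uniform, h=15: full span → s += 15 → s = 45.0000
seg 3 [64.2°–240.9°] cycloidal, h=22: full span → s += 22 → s = 67.0000
seg 4 [240.9°–301.9°] simple-harmonic, h=-14: full span → s += -14 → s = 53.0000
seg 5 [301.9°–328.1°] cycloidal, h=19: θ=311° here. β=9.1, B=26.2. 19·(0.3473 − sin(2π·0.3473)/(2π)) = 4.1233 → s = 57.1233

57.1233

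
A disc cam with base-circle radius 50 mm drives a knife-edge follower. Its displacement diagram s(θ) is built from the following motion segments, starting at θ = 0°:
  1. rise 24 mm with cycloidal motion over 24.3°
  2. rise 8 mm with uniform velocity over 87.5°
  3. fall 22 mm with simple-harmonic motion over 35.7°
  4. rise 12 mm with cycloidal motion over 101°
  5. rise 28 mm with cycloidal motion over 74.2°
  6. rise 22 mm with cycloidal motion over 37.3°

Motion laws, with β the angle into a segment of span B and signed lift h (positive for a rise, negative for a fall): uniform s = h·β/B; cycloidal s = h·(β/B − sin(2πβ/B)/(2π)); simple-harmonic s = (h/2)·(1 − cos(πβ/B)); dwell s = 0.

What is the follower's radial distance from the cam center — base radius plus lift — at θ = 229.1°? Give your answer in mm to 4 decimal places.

seg 1 [0°–24.3°] cycloidal, h=24: full span → s += 24 → s = 24.0000
seg 2 [24.3°–111.8°] uniform, h=8: full span → s += 8 → s = 32.0000
seg 3 [111.8°–147.5°] simple-harmonic, h=-22: full span → s += -22 → s = 10.0000
seg 4 [147.5°–248.5°] cycloidal, h=12: θ=229.1° here. β=81.6, B=101. 12·(0.8079 − sin(2π·0.8079)/(2π)) = 11.4798 → s = 21.4798
radial distance = base radius + s = 50 + 21.4798 = 71.4798

71.4798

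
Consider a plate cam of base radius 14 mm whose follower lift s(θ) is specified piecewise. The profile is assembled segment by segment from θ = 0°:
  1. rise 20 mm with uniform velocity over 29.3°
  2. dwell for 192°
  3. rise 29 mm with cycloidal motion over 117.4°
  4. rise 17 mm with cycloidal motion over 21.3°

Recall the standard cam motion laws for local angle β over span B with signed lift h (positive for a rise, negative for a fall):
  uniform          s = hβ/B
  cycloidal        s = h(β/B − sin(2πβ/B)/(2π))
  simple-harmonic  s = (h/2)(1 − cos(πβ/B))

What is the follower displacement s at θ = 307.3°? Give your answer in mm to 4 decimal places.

seg 1 [0°–29.3°] uniform, h=20: full span → s += 20 → s = 20.0000
seg 2 [29.3°–221.3°] dwell: s stays 20.0000
seg 3 [221.3°–338.7°] cycloidal, h=29: θ=307.3° here. β=86, B=117.4. 29·(0.7325 − sin(2π·0.7325)/(2π)) = 25.8314 → s = 45.8314

45.8314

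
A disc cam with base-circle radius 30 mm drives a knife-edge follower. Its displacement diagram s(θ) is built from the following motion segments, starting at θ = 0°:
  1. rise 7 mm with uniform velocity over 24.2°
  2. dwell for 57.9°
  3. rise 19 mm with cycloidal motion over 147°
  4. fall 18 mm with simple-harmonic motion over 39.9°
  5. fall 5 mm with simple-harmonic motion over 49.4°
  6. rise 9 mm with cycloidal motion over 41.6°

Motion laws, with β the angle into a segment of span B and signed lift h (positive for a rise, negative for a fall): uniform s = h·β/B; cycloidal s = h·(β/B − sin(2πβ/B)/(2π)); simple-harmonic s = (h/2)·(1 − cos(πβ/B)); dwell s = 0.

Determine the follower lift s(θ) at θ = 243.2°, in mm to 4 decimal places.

seg 1 [0°–24.2°] uniform, h=7: full span → s += 7 → s = 7.0000
seg 2 [24.2°–82.1°] dwell: s stays 7.0000
seg 3 [82.1°–229.1°] cycloidal, h=19: full span → s += 19 → s = 26.0000
seg 4 [229.1°–269°] simple-harmonic, h=-18: θ=243.2° here. β=14.1, B=39.9. -18/2·(1 − cos(π·0.3534)) = -4.9996 → s = 21.0004

21.0004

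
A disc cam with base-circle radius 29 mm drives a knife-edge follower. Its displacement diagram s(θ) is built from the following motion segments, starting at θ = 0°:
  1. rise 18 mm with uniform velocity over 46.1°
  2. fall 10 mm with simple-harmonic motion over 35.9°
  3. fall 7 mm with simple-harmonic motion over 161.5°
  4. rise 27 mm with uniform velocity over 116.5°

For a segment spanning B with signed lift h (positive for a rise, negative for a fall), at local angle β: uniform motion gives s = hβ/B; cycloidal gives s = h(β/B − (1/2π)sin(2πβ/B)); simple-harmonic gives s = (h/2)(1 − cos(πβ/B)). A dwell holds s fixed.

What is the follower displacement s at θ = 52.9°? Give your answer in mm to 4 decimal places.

seg 1 [0°–46.1°] uniform, h=18: full span → s += 18 → s = 18.0000
seg 2 [46.1°–82°] simple-harmonic, h=-10: θ=52.9° here. β=6.8, B=35.9. -10/2·(1 − cos(π·0.1894)) = -0.8594 → s = 17.1406

17.1406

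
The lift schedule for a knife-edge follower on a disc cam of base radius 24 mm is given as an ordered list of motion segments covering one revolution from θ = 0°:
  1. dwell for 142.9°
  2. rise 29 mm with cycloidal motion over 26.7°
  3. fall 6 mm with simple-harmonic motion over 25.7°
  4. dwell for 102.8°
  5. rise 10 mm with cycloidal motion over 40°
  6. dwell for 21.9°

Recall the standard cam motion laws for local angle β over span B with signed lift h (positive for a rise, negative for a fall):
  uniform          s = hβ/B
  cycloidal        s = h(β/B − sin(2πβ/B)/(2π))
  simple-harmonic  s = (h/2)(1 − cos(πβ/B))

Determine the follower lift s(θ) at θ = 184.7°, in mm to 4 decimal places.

seg 1 [0°–142.9°] dwell: s stays 0.0000
seg 2 [142.9°–169.6°] cycloidal, h=29: full span → s += 29 → s = 29.0000
seg 3 [169.6°–195.3°] simple-harmonic, h=-6: θ=184.7° here. β=15.1, B=25.7. -6/2·(1 − cos(π·0.5875)) = -3.8148 → s = 25.1852

25.1852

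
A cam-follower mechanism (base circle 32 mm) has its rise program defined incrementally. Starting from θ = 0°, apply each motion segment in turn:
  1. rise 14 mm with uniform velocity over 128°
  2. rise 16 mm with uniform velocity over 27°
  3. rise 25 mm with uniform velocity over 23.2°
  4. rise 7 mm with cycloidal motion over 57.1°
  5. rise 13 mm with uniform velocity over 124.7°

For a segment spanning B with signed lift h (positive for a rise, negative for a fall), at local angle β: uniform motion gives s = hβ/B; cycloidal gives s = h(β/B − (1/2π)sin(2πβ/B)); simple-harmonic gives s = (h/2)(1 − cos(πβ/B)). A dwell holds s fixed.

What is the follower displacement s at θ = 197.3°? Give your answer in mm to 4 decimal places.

seg 1 [0°–128°] uniform, h=14: full span → s += 14 → s = 14.0000
seg 2 [128°–155°] uniform, h=16: full span → s += 16 → s = 30.0000
seg 3 [155°–178.2°] uniform, h=25: full span → s += 25 → s = 55.0000
seg 4 [178.2°–235.3°] cycloidal, h=7: θ=197.3° here. β=19.1, B=57.1. 7·(0.3345 − sin(2π·0.3345)/(2π)) = 1.3808 → s = 56.3808

56.3808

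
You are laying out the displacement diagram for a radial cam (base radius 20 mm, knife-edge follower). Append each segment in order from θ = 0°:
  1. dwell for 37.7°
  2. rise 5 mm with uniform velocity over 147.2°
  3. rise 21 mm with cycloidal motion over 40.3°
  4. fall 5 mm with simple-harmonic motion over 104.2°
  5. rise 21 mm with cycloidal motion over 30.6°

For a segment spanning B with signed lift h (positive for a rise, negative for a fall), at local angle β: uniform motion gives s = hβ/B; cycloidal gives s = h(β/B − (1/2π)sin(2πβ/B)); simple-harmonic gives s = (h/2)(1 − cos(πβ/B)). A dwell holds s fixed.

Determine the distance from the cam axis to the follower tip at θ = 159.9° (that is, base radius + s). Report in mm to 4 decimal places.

seg 1 [0°–37.7°] dwell: s stays 0.0000
seg 2 [37.7°–184.9°] uniform, h=5: θ=159.9° here. β=122.2, B=147.2. 5·122.2/147.2 = 4.1508 → s = 4.1508
radial distance = base radius + s = 20 + 4.1508 = 24.1508

24.1508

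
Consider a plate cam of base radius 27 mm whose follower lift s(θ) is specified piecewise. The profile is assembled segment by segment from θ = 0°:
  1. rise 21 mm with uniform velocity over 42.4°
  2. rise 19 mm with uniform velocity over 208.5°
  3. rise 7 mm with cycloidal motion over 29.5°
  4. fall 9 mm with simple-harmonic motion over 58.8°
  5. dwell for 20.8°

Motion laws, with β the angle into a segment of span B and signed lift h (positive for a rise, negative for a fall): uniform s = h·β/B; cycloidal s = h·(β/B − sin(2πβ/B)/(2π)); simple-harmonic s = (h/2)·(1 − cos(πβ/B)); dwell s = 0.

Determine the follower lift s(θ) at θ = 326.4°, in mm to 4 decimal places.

seg 1 [0°–42.4°] uniform, h=21: full span → s += 21 → s = 21.0000
seg 2 [42.4°–250.9°] uniform, h=19: full span → s += 19 → s = 40.0000
seg 3 [250.9°–280.4°] cycloidal, h=7: full span → s += 7 → s = 47.0000
seg 4 [280.4°–339.2°] simple-harmonic, h=-9: θ=326.4° here. β=46, B=58.8. -9/2·(1 − cos(π·0.7823)) = -7.9881 → s = 39.0119

39.0119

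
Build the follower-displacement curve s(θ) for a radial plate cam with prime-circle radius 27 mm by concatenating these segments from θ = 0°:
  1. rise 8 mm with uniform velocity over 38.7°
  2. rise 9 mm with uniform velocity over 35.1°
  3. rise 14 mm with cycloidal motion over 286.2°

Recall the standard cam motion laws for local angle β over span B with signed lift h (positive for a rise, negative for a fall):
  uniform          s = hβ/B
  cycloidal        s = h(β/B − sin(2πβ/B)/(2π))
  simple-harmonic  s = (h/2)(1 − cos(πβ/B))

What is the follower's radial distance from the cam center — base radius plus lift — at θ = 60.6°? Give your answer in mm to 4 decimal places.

seg 1 [0°–38.7°] uniform, h=8: full span → s += 8 → s = 8.0000
seg 2 [38.7°–73.8°] uniform, h=9: θ=60.6° here. β=21.9, B=35.1. 9·21.9/35.1 = 5.6154 → s = 13.6154
radial distance = base radius + s = 27 + 13.6154 = 40.6154

40.6154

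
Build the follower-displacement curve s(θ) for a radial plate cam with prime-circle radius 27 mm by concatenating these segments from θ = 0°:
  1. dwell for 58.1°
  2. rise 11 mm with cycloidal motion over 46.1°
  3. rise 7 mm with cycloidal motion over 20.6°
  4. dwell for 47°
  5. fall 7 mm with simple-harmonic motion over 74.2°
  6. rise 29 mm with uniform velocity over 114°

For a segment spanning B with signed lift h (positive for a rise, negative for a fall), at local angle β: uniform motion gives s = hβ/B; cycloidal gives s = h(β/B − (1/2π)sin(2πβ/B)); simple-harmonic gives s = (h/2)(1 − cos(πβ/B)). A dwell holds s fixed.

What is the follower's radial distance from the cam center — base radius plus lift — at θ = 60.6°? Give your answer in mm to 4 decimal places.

seg 1 [0°–58.1°] dwell: s stays 0.0000
seg 2 [58.1°–104.2°] cycloidal, h=11: θ=60.6° here. β=2.5, B=46.1. 11·(0.0542 − sin(2π·0.0542)/(2π)) = 0.0115 → s = 0.0115
radial distance = base radius + s = 27 + 0.0115 = 27.0115

27.0115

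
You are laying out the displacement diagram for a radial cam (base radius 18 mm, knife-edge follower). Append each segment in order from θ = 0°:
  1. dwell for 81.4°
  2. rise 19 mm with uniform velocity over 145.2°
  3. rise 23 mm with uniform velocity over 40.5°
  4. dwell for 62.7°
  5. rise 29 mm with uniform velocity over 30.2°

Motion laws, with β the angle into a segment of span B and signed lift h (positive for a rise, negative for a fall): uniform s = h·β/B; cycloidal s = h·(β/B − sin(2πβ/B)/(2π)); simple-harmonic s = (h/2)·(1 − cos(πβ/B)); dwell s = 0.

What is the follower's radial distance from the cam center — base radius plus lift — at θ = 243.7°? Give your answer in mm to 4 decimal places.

seg 1 [0°–81.4°] dwell: s stays 0.0000
seg 2 [81.4°–226.6°] uniform, h=19: full span → s += 19 → s = 19.0000
seg 3 [226.6°–267.1°] uniform, h=23: θ=243.7° here. β=17.1, B=40.5. 23·17.1/40.5 = 9.7111 → s = 28.7111
radial distance = base radius + s = 18 + 28.7111 = 46.7111

46.7111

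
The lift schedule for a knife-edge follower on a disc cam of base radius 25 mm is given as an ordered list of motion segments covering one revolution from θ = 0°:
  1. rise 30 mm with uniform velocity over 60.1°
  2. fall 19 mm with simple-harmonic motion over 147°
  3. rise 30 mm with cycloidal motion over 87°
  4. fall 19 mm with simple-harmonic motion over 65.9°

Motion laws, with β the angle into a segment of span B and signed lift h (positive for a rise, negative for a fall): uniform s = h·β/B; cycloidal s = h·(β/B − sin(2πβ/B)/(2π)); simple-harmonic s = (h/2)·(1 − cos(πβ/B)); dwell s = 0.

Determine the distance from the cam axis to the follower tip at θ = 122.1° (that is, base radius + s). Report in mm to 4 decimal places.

seg 1 [0°–60.1°] uniform, h=30: full span → s += 30 → s = 30.0000
seg 2 [60.1°–207.1°] simple-harmonic, h=-19: θ=122.1° here. β=62, B=147. -19/2·(1 − cos(π·0.4218)) = -7.1886 → s = 22.8114
radial distance = base radius + s = 25 + 22.8114 = 47.8114

47.8114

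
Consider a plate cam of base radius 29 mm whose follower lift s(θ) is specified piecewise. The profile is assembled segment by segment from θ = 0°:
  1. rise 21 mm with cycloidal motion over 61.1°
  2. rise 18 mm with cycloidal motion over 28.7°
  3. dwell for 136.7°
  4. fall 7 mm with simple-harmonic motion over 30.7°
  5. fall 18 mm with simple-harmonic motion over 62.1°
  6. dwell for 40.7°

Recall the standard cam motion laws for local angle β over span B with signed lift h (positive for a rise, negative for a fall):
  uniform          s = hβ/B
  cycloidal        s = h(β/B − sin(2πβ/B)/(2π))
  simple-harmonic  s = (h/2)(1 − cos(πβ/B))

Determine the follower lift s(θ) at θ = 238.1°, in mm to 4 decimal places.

seg 1 [0°–61.1°] cycloidal, h=21: full span → s += 21 → s = 21.0000
seg 2 [61.1°–89.8°] cycloidal, h=18: full span → s += 18 → s = 39.0000
seg 3 [89.8°–226.5°] dwell: s stays 39.0000
seg 4 [226.5°–257.2°] simple-harmonic, h=-7: θ=238.1° here. β=11.6, B=30.7. -7/2·(1 − cos(π·0.3779)) = -2.1896 → s = 36.8104

36.8104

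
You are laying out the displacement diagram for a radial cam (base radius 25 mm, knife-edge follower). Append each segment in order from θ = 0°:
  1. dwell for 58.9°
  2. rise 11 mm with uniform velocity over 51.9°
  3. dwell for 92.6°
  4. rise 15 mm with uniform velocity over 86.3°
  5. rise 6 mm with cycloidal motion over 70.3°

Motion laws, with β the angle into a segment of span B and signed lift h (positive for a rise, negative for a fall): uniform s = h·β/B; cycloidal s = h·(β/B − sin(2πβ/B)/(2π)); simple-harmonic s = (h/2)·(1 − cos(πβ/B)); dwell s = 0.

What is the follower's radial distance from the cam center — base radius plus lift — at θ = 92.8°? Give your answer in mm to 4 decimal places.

seg 1 [0°–58.9°] dwell: s stays 0.0000
seg 2 [58.9°–110.8°] uniform, h=11: θ=92.8° here. β=33.9, B=51.9. 11·33.9/51.9 = 7.1850 → s = 7.1850
radial distance = base radius + s = 25 + 7.1850 = 32.1850

32.1850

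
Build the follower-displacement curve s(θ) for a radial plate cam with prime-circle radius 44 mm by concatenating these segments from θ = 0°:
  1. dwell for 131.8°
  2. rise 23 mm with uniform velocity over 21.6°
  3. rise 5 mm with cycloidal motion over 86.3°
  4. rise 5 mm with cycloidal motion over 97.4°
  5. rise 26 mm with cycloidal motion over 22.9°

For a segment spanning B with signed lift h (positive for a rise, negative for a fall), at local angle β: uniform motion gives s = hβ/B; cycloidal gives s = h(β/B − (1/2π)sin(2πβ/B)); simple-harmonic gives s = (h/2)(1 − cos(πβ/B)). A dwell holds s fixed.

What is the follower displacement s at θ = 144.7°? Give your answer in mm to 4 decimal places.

seg 1 [0°–131.8°] dwell: s stays 0.0000
seg 2 [131.8°–153.4°] uniform, h=23: θ=144.7° here. β=12.9, B=21.6. 23·12.9/21.6 = 13.7361 → s = 13.7361

13.7361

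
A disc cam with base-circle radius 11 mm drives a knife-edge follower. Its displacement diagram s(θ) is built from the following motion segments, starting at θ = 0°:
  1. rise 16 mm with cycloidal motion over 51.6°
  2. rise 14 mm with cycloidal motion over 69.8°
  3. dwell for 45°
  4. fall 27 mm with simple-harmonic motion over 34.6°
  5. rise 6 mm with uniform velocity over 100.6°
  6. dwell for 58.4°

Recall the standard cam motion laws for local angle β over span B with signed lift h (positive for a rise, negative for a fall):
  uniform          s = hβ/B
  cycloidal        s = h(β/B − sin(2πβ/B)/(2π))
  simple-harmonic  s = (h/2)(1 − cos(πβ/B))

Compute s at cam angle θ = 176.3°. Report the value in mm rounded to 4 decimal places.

seg 1 [0°–51.6°] cycloidal, h=16: full span → s += 16 → s = 16.0000
seg 2 [51.6°–121.4°] cycloidal, h=14: full span → s += 14 → s = 30.0000
seg 3 [121.4°–166.4°] dwell: s stays 30.0000
seg 4 [166.4°–201°] simple-harmonic, h=-27: θ=176.3° here. β=9.9, B=34.6. -27/2·(1 − cos(π·0.2861)) = -5.0966 → s = 24.9034

24.9034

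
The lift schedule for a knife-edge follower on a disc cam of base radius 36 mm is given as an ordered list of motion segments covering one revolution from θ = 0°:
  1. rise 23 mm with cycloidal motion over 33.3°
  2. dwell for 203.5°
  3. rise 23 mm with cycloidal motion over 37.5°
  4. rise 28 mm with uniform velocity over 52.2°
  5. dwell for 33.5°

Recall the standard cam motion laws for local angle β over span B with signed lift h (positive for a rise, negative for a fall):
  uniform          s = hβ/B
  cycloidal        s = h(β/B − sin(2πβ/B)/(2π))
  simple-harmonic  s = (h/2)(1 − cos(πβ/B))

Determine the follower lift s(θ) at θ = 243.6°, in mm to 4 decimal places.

seg 1 [0°–33.3°] cycloidal, h=23: full span → s += 23 → s = 23.0000
seg 2 [33.3°–236.8°] dwell: s stays 23.0000
seg 3 [236.8°–274.3°] cycloidal, h=23: θ=243.6° here. β=6.8, B=37.5. 23·(0.1813 − sin(2π·0.1813)/(2π)) = 0.8455 → s = 23.8455

23.8455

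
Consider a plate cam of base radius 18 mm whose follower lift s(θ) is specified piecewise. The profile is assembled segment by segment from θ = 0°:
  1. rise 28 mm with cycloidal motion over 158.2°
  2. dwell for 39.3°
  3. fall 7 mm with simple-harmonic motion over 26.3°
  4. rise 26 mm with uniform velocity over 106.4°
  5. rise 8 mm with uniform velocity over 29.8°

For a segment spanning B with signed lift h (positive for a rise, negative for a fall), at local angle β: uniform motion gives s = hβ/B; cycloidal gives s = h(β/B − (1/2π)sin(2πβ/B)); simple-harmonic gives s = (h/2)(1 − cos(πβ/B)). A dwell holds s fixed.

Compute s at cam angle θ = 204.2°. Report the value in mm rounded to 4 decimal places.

seg 1 [0°–158.2°] cycloidal, h=28: full span → s += 28 → s = 28.0000
seg 2 [158.2°–197.5°] dwell: s stays 28.0000
seg 3 [197.5°–223.8°] simple-harmonic, h=-7: θ=204.2° here. β=6.7, B=26.3. -7/2·(1 − cos(π·0.2548)) = -1.0624 → s = 26.9376

26.9376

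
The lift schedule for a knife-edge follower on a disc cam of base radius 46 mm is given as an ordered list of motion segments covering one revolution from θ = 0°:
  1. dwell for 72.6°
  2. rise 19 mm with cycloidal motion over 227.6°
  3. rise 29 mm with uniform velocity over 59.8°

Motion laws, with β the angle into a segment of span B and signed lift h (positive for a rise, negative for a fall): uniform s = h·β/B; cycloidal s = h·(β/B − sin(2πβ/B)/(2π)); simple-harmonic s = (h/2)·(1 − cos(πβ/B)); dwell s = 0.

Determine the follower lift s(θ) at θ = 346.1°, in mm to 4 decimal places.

seg 1 [0°–72.6°] dwell: s stays 0.0000
seg 2 [72.6°–300.2°] cycloidal, h=19: full span → s += 19 → s = 19.0000
seg 3 [300.2°–360°] uniform, h=29: θ=346.1° here. β=45.9, B=59.8. 29·45.9/59.8 = 22.2592 → s = 41.2592

41.2592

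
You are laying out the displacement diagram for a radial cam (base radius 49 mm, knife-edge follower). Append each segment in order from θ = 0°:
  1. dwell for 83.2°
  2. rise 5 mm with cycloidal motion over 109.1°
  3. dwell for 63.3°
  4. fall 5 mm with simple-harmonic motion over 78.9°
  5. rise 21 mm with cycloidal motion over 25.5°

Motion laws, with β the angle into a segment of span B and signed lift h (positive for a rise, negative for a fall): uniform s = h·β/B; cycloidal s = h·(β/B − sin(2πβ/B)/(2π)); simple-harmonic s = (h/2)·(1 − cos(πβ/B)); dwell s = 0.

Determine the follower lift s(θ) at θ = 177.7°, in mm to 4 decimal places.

seg 1 [0°–83.2°] dwell: s stays 0.0000
seg 2 [83.2°–192.3°] cycloidal, h=5: θ=177.7° here. β=94.5, B=109.1. 5·(0.8662 − sin(2π·0.8662)/(2π)) = 4.9239 → s = 4.9239

4.9239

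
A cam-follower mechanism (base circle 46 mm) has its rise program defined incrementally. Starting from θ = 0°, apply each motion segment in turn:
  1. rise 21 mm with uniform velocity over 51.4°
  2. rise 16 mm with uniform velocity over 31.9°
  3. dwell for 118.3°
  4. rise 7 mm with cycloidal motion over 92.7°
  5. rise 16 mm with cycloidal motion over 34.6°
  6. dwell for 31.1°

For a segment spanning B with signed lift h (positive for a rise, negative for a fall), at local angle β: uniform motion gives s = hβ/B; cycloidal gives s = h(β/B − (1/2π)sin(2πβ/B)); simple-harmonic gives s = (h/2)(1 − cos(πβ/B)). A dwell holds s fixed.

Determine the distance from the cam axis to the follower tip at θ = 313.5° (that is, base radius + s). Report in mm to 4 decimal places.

seg 1 [0°–51.4°] uniform, h=21: full span → s += 21 → s = 21.0000
seg 2 [51.4°–83.3°] uniform, h=16: full span → s += 16 → s = 37.0000
seg 3 [83.3°–201.6°] dwell: s stays 37.0000
seg 4 [201.6°–294.3°] cycloidal, h=7: full span → s += 7 → s = 44.0000
seg 5 [294.3°–328.9°] cycloidal, h=16: θ=313.5° here. β=19.2, B=34.6. 16·(0.5549 − sin(2π·0.5549)/(2π)) = 9.7399 → s = 53.7399
radial distance = base radius + s = 46 + 53.7399 = 99.7399

99.7399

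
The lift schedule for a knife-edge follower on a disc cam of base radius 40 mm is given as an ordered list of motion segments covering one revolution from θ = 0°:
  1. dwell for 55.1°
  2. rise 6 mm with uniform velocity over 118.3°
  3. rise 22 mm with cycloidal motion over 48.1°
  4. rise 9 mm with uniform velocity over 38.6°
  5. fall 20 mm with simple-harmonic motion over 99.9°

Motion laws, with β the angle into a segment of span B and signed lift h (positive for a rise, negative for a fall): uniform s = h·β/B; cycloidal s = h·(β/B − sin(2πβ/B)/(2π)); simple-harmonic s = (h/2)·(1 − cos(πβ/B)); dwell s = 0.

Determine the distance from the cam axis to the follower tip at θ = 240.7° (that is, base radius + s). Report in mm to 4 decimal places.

seg 1 [0°–55.1°] dwell: s stays 0.0000
seg 2 [55.1°–173.4°] uniform, h=6: full span → s += 6 → s = 6.0000
seg 3 [173.4°–221.5°] cycloidal, h=22: full span → s += 22 → s = 28.0000
seg 4 [221.5°–260.1°] uniform, h=9: θ=240.7° here. β=19.2, B=38.6. 9·19.2/38.6 = 4.4767 → s = 32.4767
radial distance = base radius + s = 40 + 32.4767 = 72.4767

72.4767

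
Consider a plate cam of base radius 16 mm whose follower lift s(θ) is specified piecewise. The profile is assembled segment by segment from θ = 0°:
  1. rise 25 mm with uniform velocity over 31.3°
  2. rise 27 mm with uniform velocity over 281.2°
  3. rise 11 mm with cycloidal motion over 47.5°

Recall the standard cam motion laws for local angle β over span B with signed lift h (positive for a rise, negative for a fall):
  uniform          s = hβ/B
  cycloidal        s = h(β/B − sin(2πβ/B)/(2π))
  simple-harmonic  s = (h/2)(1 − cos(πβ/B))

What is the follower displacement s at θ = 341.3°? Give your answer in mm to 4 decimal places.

seg 1 [0°–31.3°] uniform, h=25: full span → s += 25 → s = 25.0000
seg 2 [31.3°–312.5°] uniform, h=27: full span → s += 27 → s = 52.0000
seg 3 [312.5°–360°] cycloidal, h=11: θ=341.3° here. β=28.8, B=47.5. 11·(0.6063 − sin(2π·0.6063)/(2π)) = 7.7539 → s = 59.7539

59.7539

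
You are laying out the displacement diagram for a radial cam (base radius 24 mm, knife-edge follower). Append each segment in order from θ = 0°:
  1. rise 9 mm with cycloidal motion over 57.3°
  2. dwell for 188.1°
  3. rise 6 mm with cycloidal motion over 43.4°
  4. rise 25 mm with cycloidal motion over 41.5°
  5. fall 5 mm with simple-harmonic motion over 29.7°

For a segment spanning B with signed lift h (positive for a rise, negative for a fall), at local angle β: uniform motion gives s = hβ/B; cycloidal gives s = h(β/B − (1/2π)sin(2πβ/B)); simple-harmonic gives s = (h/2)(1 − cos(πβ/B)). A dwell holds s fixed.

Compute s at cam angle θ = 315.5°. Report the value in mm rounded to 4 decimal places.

seg 1 [0°–57.3°] cycloidal, h=9: full span → s += 9 → s = 9.0000
seg 2 [57.3°–245.4°] dwell: s stays 9.0000
seg 3 [245.4°–288.8°] cycloidal, h=6: full span → s += 6 → s = 15.0000
seg 4 [288.8°–330.3°] cycloidal, h=25: θ=315.5° here. β=26.7, B=41.5. 25·(0.6434 − sin(2π·0.6434)/(2π)) = 19.2032 → s = 34.2032

34.2032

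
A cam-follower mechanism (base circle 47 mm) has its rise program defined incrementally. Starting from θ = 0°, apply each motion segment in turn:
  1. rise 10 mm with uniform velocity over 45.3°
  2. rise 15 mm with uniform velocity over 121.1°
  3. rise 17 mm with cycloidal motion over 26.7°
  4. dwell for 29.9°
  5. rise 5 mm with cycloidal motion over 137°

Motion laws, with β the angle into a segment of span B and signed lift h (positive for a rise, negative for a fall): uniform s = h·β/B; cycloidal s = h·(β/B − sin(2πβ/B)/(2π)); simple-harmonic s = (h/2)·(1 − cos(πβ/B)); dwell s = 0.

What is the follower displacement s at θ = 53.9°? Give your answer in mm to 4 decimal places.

seg 1 [0°–45.3°] uniform, h=10: full span → s += 10 → s = 10.0000
seg 2 [45.3°–166.4°] uniform, h=15: θ=53.9° here. β=8.6, B=121.1. 15·8.6/121.1 = 1.0652 → s = 11.0652

11.0652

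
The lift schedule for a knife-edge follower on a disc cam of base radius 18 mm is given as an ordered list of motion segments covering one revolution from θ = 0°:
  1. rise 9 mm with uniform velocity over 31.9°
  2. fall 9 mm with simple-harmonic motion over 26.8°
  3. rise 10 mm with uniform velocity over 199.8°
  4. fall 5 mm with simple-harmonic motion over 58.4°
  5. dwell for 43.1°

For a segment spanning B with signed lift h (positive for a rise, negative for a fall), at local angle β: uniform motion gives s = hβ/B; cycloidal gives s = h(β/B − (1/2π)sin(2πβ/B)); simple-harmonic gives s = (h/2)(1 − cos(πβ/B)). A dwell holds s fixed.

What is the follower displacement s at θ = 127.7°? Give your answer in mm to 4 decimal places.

seg 1 [0°–31.9°] uniform, h=9: full span → s += 9 → s = 9.0000
seg 2 [31.9°–58.7°] simple-harmonic, h=-9: full span → s += -9 → s = 0.0000
seg 3 [58.7°–258.5°] uniform, h=10: θ=127.7° here. β=69, B=199.8. 10·69/199.8 = 3.4535 → s = 3.4535

3.4535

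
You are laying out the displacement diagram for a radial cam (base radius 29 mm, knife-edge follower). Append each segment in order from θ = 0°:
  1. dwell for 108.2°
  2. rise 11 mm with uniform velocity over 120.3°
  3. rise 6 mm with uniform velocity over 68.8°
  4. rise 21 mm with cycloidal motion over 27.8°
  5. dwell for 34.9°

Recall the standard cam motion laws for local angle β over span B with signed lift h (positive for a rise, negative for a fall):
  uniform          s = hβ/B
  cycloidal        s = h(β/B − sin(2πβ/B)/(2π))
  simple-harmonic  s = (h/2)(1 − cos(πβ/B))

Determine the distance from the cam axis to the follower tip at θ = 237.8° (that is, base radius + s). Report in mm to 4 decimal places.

seg 1 [0°–108.2°] dwell: s stays 0.0000
seg 2 [108.2°–228.5°] uniform, h=11: full span → s += 11 → s = 11.0000
seg 3 [228.5°–297.3°] uniform, h=6: θ=237.8° here. β=9.3, B=68.8. 6·9.3/68.8 = 0.8110 → s = 11.8110
radial distance = base radius + s = 29 + 11.8110 = 40.8110

40.8110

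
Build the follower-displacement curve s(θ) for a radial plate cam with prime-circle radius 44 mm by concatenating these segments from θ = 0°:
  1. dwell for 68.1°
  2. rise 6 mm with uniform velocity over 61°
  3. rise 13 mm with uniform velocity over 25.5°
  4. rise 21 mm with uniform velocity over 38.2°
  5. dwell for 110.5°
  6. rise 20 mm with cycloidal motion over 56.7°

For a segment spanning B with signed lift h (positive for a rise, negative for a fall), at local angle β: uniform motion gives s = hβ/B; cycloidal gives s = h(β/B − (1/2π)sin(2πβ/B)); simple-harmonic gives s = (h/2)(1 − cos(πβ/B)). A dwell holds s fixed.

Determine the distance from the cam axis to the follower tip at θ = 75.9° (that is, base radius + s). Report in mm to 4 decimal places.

seg 1 [0°–68.1°] dwell: s stays 0.0000
seg 2 [68.1°–129.1°] uniform, h=6: θ=75.9° here. β=7.8, B=61. 6·7.8/61 = 0.7672 → s = 0.7672
radial distance = base radius + s = 44 + 0.7672 = 44.7672

44.7672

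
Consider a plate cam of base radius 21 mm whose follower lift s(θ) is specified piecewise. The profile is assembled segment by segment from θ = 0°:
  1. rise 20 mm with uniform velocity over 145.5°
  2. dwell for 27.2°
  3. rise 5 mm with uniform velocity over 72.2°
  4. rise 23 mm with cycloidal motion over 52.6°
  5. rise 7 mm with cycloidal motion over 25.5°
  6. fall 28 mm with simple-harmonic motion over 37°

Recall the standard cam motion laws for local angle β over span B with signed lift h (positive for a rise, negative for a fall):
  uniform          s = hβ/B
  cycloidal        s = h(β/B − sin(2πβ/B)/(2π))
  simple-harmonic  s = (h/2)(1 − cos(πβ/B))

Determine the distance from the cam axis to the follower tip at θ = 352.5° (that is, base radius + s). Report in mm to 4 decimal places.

seg 1 [0°–145.5°] uniform, h=20: full span → s += 20 → s = 20.0000
seg 2 [145.5°–172.7°] dwell: s stays 20.0000
seg 3 [172.7°–244.9°] uniform, h=5: full span → s += 5 → s = 25.0000
seg 4 [244.9°–297.5°] cycloidal, h=23: full span → s += 23 → s = 48.0000
seg 5 [297.5°–323°] cycloidal, h=7: full span → s += 7 → s = 55.0000
seg 6 [323°–360°] simple-harmonic, h=-28: θ=352.5° here. β=29.5, B=37. -28/2·(1 − cos(π·0.7973)) = -25.2560 → s = 29.7440
radial distance = base radius + s = 21 + 29.7440 = 50.7440

50.7440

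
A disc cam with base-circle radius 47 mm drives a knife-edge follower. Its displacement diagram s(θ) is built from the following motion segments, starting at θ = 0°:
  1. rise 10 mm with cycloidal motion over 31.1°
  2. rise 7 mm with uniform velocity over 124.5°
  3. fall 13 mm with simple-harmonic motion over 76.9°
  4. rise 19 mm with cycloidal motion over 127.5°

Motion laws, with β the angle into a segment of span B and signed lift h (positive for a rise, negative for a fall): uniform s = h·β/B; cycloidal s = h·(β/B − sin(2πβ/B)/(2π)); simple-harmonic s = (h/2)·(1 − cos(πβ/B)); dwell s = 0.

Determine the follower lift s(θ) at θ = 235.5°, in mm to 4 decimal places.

seg 1 [0°–31.1°] cycloidal, h=10: full span → s += 10 → s = 10.0000
seg 2 [31.1°–155.6°] uniform, h=7: full span → s += 7 → s = 17.0000
seg 3 [155.6°–232.5°] simple-harmonic, h=-13: full span → s += -13 → s = 4.0000
seg 4 [232.5°–360°] cycloidal, h=19: θ=235.5° here. β=3, B=127.5. 19·(0.0235 − sin(2π·0.0235)/(2π)) = 0.0016 → s = 4.0016

4.0016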